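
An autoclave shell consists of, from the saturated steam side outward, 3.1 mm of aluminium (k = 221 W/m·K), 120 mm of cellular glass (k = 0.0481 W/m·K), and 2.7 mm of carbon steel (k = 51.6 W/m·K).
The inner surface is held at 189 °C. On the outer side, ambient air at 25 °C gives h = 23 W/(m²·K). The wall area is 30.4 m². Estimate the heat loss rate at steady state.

Series thermal resistances:
R_aluminium = L/(kA) = 0.0031/(221×30.4) = 4.614×10^-7 K/W
R_cellular glass = L/(kA) = 0.12/(0.0481×30.4) = 0.08207 K/W
R_carbon steel = L/(kA) = 0.0027/(51.6×30.4) = 1.721×10^-6 K/W
R_outer film = 1/(h_o·A) = 1/(23×30.4) = 0.00143 K/W
R_total = 0.0835 K/W
Q = ΔT / R_total = 164 / 0.0835

Q ≈ 1960 W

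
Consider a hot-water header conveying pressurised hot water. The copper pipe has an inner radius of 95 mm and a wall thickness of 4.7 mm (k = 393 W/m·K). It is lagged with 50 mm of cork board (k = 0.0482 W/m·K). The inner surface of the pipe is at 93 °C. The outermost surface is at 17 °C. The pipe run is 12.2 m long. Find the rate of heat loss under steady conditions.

For a radial system each layer contributes R = ln(r_out/r_in)/(2πkL); films add R = 1/(hA).
R_copper pipe wall = ln(99.7/95)/(2π×393×12.2) = 1.603×10^-6 K/W
R_cork board = ln(149.7/99.7)/(2π×0.0482×12.2) = 0.11 K/W
R_total = 0.11 K/W
Q = ΔT/R_total = 76/0.11

Q ≈ 691 W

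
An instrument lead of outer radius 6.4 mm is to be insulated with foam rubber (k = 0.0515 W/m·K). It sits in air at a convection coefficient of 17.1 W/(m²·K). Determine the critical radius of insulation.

For a cylinder r_cr = k/h = 0.0515/17.1
r_cr = 3.01 mm; since the bare radius (6.4 mm) is above r_cr, any added insulation will reduce heat loss.

r_cr ≈ 3.01 mm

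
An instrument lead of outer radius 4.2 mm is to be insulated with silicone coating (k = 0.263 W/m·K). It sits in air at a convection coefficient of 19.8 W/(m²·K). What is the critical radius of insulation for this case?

For a cylinder r_cr = k/h = 0.263/19.8
r_cr = 13.3 mm; since the bare radius (4.2 mm) is below r_cr, adding a thin layer of insulation will *increase* heat loss.

r_cr ≈ 13.3 mm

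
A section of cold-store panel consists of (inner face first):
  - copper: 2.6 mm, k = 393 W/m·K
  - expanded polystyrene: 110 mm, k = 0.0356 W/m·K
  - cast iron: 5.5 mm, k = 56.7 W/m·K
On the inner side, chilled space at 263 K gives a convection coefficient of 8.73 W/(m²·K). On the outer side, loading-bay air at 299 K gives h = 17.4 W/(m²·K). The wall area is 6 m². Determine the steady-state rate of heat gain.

Q ≈ 66.2 W

Series thermal resistances:
R_inner film = 1/(h_i·A) = 1/(8.73×6) = 0.01909 K/W
R_copper = L/(kA) = 0.0026/(393×6) = 1.103×10^-6 K/W
R_expanded polystyrene = L/(kA) = 0.11/(0.0356×6) = 0.515 K/W
R_cast iron = L/(kA) = 0.0055/(56.7×6) = 1.617×10^-5 K/W
R_outer film = 1/(h_o·A) = 1/(17.4×6) = 0.009579 K/W
R_total = 0.5437 K/W
Q = ΔT / R_total = 36 / 0.5437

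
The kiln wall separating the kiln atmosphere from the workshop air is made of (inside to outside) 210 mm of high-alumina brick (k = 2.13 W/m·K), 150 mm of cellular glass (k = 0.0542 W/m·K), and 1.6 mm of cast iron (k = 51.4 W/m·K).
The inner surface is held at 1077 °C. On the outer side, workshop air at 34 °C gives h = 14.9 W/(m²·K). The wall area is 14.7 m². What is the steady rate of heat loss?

Thermal resistances in series:
R_high-alumina brick = L/(kA) = 0.21/(2.13×14.7) = 0.006707 K/W
R_cellular glass = L/(kA) = 0.15/(0.0542×14.7) = 0.1883 K/W
R_cast iron = L/(kA) = 0.0016/(51.4×14.7) = 2.118×10^-6 K/W
R_outer film = 1/(h_o·A) = 1/(14.9×14.7) = 0.004566 K/W
R_total = 0.1995 K/W
Q = ΔT / R_total = 1043 / 0.1995

Q ≈ 5230 W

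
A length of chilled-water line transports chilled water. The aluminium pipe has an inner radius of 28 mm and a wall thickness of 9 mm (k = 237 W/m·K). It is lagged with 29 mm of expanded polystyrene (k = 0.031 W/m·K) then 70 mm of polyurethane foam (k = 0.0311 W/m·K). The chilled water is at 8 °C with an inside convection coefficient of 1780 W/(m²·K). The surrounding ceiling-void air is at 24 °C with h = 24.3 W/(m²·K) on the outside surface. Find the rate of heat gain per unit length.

Cylindrical conduction, so R = ln(r₂/r₁)/(2πkL) per layer, in series:
R_inner film = 1/(h_i·2πr₁L) = 1/(1780×2π×0.028×1) = 0.003193 K/W
R_aluminium pipe wall = ln(37/28)/(2π×237×1) = 1.872×10^-4 K/W
R_expanded polystyrene = ln(66/37)/(2π×0.031×1) = 2.971 K/W
R_polyurethane foam = ln(136/66)/(2π×0.0311×1) = 3.7 K/W
R_outer film = 1/(h_o·2πr_oL) = 1/(24.3×2π×0.136×1) = 0.04816 K/W
R_total = 6.723 K/W
Q = ΔT/R_total = 16/6.723

q′ ≈ 2.38 W/m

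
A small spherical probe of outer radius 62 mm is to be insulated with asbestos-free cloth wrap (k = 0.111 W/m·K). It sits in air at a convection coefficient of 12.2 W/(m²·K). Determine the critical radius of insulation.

r_cr ≈ 18.2 mm

For a sphere r_cr = 2k/h = 2×0.111/12.2
r_cr = 18.2 mm; since the bare radius (62 mm) is above r_cr, any added insulation will reduce heat loss.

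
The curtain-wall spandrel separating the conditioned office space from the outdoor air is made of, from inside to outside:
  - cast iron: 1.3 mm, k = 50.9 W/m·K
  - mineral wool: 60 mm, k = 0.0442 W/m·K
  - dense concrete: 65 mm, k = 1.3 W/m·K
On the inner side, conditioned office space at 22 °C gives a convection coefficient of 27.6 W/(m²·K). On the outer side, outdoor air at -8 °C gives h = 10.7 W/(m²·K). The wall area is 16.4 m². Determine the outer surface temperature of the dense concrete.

T ≈ -6.18 °C

Thermal resistances in series:
R_inner film = 1/(h_i·A) = 1/(27.6×16.4) = 0.002209 K/W
R_cast iron = L/(kA) = 0.0013/(50.9×16.4) = 1.557×10^-6 K/W
R_mineral wool = L/(kA) = 0.06/(0.0442×16.4) = 0.08277 K/W
R_dense concrete = L/(kA) = 0.065/(1.3×16.4) = 0.003049 K/W
R_outer film = 1/(h_o·A) = 1/(10.7×16.4) = 0.005699 K/W
R_total = 0.09373 K/W;  Q = ΔT/R_total = 30/0.09373 = 320.1 W
T_interface = T_inner − Q·ΣR(inner→interface) = 22 − 320×0.08803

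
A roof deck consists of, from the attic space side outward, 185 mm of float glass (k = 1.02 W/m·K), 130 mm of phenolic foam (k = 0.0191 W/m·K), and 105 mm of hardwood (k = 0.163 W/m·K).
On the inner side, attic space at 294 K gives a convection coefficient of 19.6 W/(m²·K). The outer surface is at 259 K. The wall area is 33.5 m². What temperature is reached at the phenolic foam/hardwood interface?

T ≈ 262 K

Thermal resistances in series:
R_inner film = 1/(h_i·A) = 1/(19.6×33.5) = 0.001523 K/W
R_float glass = L/(kA) = 0.185/(1.02×33.5) = 0.005414 K/W
R_phenolic foam = L/(kA) = 0.13/(0.0191×33.5) = 0.2032 K/W
R_hardwood = L/(kA) = 0.105/(0.163×33.5) = 0.01923 K/W
R_total = 0.2293 K/W;  Q = ΔT/R_total = 35/0.2293 = 152.6 W
T_interface = T_inner − Q·ΣR(inner→interface) = 294 − 153×0.2101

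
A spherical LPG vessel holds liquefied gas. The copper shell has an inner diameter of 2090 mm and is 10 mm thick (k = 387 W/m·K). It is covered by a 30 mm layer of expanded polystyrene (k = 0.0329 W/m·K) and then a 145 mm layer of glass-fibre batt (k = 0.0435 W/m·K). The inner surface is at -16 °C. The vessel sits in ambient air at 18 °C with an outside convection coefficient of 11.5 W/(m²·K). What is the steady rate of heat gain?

Q ≈ 127 W

Spherical conduction: R = (1/r_in − 1/r_out)/(4πk) per layer; series-sum.
R_copper shell = (1/1.045 − 1/1.055)/(4π×387) = 1.865×10^-6 K/W
R_expanded polystyrene = (1/1.055 − 1/1.085)/(4π×0.0329) = 0.06339 K/W
R_glass-fibre batt = (1/1.085 − 1/1.23)/(4π×0.0435) = 0.1988 K/W
R_outer film = 1/(h·4πr_o²) = 1/(11.5×4π×1.23²) = 0.004574 K/W
R_total = 0.2667 K/W
Q = ΔT/R_total = 34/0.2667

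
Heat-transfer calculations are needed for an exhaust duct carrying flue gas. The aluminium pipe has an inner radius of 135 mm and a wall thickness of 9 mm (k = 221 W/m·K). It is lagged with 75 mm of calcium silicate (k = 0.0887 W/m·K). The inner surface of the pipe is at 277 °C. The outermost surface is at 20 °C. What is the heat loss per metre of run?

For a radial system each layer contributes R = ln(r_out/r_in)/(2πkL); films add R = 1/(hA).
R_aluminium pipe wall = ln(144/135)/(2π×221×1) = 4.648×10^-5 K/W
R_calcium silicate = ln(219/144)/(2π×0.0887×1) = 0.7523 K/W
R_total = 0.7523 K/W
Q = ΔT/R_total = 257/0.7523

q′ ≈ 342 W/m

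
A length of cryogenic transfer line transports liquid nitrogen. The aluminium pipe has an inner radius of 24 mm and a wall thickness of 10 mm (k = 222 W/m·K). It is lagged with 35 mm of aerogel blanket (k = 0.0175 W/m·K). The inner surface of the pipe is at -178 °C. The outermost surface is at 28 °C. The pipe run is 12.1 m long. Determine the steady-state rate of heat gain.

Q ≈ 387 W

Radial resistances (cylindrical: R_cond = ln(r_o/r_i)/(2πkL), R_conv = 1/(h·2πrL)):
R_aluminium pipe wall = ln(34/24)/(2π×222×12.1) = 2.064×10^-5 K/W
R_aerogel blanket = ln(69/34)/(2π×0.0175×12.1) = 0.532 K/W
R_total = 0.532 K/W
Q = ΔT/R_total = 206/0.532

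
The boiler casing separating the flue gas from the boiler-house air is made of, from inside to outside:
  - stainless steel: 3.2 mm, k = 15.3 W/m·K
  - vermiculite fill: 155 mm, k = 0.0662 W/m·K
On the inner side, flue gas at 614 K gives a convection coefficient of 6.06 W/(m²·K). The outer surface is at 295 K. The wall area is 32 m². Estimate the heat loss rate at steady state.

Q ≈ 4070 W

Using the resistance-network approach (series):
R_inner film = 1/(h_i·A) = 1/(6.06×32) = 0.005157 K/W
R_stainless steel = L/(kA) = 0.0032/(15.3×32) = 6.536×10^-6 K/W
R_vermiculite fill = L/(kA) = 0.155/(0.0662×32) = 0.07317 K/W
R_total = 0.07833 K/W
Q = ΔT / R_total = 319 / 0.07833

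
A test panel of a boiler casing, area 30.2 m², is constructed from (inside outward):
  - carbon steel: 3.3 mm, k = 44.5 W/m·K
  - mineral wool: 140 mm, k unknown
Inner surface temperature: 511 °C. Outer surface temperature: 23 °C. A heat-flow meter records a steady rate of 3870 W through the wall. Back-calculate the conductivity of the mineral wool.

k ≈ 0.0368 W/(m·K)

Model the wall as resistances in series:
R_carbon steel = L/(kA) = 0.0033/(44.5×30.2) = 2.456×10^-6 K/W
Sum of known resistances R_other = 2.456×10^-6 K/W
Total R = ΔT/Q = 488/3870 = 0.1261 K/W
R_mineral wool = R_total − R_other = 0.1261 K/W
k = L/(R·A) = 0.14/(0.1261×30.2)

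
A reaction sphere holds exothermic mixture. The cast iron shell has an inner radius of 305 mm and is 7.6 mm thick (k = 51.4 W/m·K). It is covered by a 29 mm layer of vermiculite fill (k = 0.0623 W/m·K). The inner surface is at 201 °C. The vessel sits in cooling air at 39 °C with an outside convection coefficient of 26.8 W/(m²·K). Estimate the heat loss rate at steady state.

Each spherical layer contributes R = (1/r_i − 1/r_o)/(4πk):
R_cast iron shell = (1/0.305 − 1/0.3126)/(4π×51.4) = 1.234×10^-4 K/W
R_vermiculite fill = (1/0.3126 − 1/0.3416)/(4π×0.0623) = 0.3469 K/W
R_outer film = 1/(h·4πr_o²) = 1/(26.8×4π×0.3416²) = 0.02545 K/W
R_total = 0.3725 K/W
Q = ΔT/R_total = 162/0.3725

Q ≈ 435 W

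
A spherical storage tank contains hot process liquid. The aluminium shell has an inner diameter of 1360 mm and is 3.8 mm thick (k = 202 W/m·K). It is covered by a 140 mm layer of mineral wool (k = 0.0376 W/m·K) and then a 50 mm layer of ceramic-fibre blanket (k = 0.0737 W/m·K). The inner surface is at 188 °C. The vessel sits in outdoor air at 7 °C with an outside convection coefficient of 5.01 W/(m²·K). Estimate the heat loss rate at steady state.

Q ≈ 291 W

For a spherical shell R = (1/r₁ − 1/r₂)/(4πk); film R = 1/(h·4πr²). In series:
R_aluminium shell = (1/0.68 − 1/0.6838)/(4π×202) = 3.219×10^-6 K/W
R_mineral wool = (1/0.6838 − 1/0.8238)/(4π×0.0376) = 0.526 K/W
R_ceramic-fibre blanket = (1/0.8238 − 1/0.8738)/(4π×0.0737) = 0.075 K/W
R_outer film = 1/(h·4πr_o²) = 1/(5.01×4π×0.8738²) = 0.0208 K/W
R_total = 0.6218 K/W
Q = ΔT/R_total = 181/0.6218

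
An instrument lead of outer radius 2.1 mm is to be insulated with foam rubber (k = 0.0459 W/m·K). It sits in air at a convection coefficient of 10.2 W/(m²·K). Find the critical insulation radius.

For a cylinder r_cr = k/h = 0.0459/10.2
r_cr = 4.5 mm; since the bare radius (2.1 mm) is below r_cr, adding a thin layer of insulation will *increase* heat loss.

r_cr ≈ 4.5 mm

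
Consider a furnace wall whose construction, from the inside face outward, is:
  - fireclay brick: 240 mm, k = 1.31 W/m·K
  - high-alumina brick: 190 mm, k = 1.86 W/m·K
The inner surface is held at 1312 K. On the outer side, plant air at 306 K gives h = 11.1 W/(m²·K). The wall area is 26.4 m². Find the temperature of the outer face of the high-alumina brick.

T ≈ 547 K

Treating each layer as a thermal resistance in series:
R_fireclay brick = L/(kA) = 0.24/(1.31×26.4) = 0.00694 K/W
R_high-alumina brick = L/(kA) = 0.19/(1.86×26.4) = 0.003869 K/W
R_outer film = 1/(h_o·A) = 1/(11.1×26.4) = 0.003413 K/W
R_total = 0.01422 K/W;  Q = ΔT/R_total = 1006/0.01422 = 70740 W
T_interface = T_inner − Q·ΣR(inner→interface) = 1312 − 70700×0.01081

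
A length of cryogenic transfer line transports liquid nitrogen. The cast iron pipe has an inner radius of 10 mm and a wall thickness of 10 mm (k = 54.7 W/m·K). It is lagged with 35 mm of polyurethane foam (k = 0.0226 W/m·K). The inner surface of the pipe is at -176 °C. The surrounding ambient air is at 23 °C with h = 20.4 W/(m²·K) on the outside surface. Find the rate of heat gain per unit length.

q′ ≈ 27.4 W/m

Cylindrical conduction, so R = ln(r₂/r₁)/(2πkL) per layer, in series:
R_cast iron pipe wall = ln(20/10)/(2π×54.7×1) = 0.002017 K/W
R_polyurethane foam = ln(55/20)/(2π×0.0226×1) = 7.124 K/W
R_outer film = 1/(h_o·2πr_oL) = 1/(20.4×2π×0.055×1) = 0.1418 K/W
R_total = 7.268 K/W
Q = ΔT/R_total = 199/7.268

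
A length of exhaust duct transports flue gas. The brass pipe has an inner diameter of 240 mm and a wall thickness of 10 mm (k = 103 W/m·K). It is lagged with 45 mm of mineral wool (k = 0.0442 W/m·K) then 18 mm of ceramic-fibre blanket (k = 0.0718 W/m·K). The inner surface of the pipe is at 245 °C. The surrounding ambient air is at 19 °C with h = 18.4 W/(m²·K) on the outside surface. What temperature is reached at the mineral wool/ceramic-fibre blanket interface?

T ≈ 63.4 °C

Per-layer cylindrical resistances, series-summed:
R_brass pipe wall = ln(130/120)/(2π×103×1) = 1.237×10^-4 K/W
R_mineral wool = ln(175/130)/(2π×0.0442×1) = 1.07 K/W
R_ceramic-fibre blanket = ln(193/175)/(2π×0.0718×1) = 0.217 K/W
R_outer film = 1/(h_o·2πr_oL) = 1/(18.4×2π×0.193×1) = 0.04482 K/W
R_total = 1.332 K/W
Q = ΔT/R_total = 226/1.332
Q = 170 W/m
T_interface = T_inner − Q·ΣR(inner→interface) = 245 − 170×1.07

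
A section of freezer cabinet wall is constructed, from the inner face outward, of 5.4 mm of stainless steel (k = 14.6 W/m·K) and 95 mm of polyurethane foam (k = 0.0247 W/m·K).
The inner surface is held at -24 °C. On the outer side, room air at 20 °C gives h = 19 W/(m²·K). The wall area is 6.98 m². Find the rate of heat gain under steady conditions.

Q ≈ 78.8 W

Thermal resistances in series:
R_stainless steel = L/(kA) = 0.0054/(14.6×6.98) = 5.299×10^-5 K/W
R_polyurethane foam = L/(kA) = 0.095/(0.0247×6.98) = 0.551 K/W
R_outer film = 1/(h_o·A) = 1/(19×6.98) = 0.00754 K/W
R_total = 0.5586 K/W
Q = ΔT / R_total = 44 / 0.5586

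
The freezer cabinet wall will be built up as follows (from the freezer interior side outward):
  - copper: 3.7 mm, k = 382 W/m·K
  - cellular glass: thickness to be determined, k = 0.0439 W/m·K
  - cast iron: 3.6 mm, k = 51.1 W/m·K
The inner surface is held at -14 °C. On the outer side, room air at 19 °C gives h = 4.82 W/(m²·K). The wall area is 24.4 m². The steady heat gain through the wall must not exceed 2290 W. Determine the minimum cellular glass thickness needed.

L ≈ 6.32 mm

Thermal resistances in series:
R_copper = L/(kA) = 0.0037/(382×24.4) = 3.97×10^-7 K/W
R_cast iron = L/(kA) = 0.0036/(51.1×24.4) = 2.887×10^-6 K/W
R_outer film = 1/(h_o·A) = 1/(4.82×24.4) = 0.008503 K/W
Sum of the known resistances R_other = 0.008506 K/W
Required total resistance R_tot = ΔT/Q_allow = 33/2290 = 0.01441 K/W
R_cellular glass = R_tot − R_other = 0.005904 K/W
L = R·k·A = 0.005904×0.0439×24.4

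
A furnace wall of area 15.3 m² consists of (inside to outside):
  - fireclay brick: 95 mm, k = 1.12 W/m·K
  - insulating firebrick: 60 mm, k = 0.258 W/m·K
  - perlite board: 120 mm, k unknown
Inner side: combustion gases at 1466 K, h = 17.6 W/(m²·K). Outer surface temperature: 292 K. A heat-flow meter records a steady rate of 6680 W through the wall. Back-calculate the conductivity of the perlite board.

k ≈ 0.0518 W/(m·K)

Thermal resistances in series:
R_inner film = 1/(h_i·A) = 1/(17.6×15.3) = 0.003714 K/W
R_fireclay brick = L/(kA) = 0.095/(1.12×15.3) = 0.005544 K/W
R_insulating firebrick = L/(kA) = 0.06/(0.258×15.3) = 0.0152 K/W
Sum of known resistances R_other = 0.02446 K/W
Total R = ΔT/Q = 1174/6680 = 0.1757 K/W
R_perlite board = R_total − R_other = 0.1513 K/W
k = L/(R·A) = 0.12/(0.1513×15.3)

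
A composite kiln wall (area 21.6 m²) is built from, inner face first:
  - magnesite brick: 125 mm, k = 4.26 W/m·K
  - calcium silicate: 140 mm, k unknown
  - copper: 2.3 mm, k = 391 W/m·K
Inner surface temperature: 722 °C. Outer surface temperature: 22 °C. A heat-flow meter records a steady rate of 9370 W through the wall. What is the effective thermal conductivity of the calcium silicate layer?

k ≈ 0.0884 W/(m·K)

Using the resistance-network approach (series):
R_magnesite brick = L/(kA) = 0.125/(4.26×21.6) = 0.001358 K/W
R_copper = L/(kA) = 0.0023/(391×21.6) = 2.723×10^-7 K/W
Sum of known resistances R_other = 0.001359 K/W
Total R = ΔT/Q = 700/9370 = 0.07471 K/W
R_calcium silicate = R_total − R_other = 0.07335 K/W
k = L/(R·A) = 0.14/(0.07335×21.6)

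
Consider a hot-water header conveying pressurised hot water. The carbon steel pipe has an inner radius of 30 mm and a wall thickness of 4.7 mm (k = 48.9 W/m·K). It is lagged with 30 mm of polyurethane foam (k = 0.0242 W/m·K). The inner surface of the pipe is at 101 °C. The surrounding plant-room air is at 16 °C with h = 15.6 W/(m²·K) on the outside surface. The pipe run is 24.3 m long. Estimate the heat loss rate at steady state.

Q ≈ 485 W

Treating each annulus and film as a series resistance:
R_carbon steel pipe wall = ln(34.7/30)/(2π×48.9×24.3) = 1.949×10^-5 K/W
R_polyurethane foam = ln(64.7/34.7)/(2π×0.0242×24.3) = 0.1686 K/W
R_outer film = 1/(h_o·2πr_oL) = 1/(15.6×2π×0.0647×24.3) = 0.006489 K/W
R_total = 0.1751 K/W
Q = ΔT/R_total = 85/0.1751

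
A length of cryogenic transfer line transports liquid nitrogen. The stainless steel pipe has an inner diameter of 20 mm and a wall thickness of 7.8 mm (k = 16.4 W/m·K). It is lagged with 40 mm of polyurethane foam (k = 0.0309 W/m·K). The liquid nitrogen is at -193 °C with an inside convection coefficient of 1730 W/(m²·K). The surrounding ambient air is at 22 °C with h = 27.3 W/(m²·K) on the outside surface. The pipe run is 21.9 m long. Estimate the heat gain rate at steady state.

Radial resistances (cylindrical: R_cond = ln(r_o/r_i)/(2πkL), R_conv = 1/(h·2πrL)):
R_inner film = 1/(h_i·2πr₁L) = 1/(1730×2π×0.01×21.9) = 4.201×10^-4 K/W
R_stainless steel pipe wall = ln(17.8/10)/(2π×16.4×21.9) = 2.555×10^-4 K/W
R_polyurethane foam = ln(57.8/17.8)/(2π×0.0309×21.9) = 0.277 K/W
R_outer film = 1/(h_o·2πr_oL) = 1/(27.3×2π×0.0578×21.9) = 0.004606 K/W
R_total = 0.2823 K/W
Q = ΔT/R_total = 215/0.2823

Q ≈ 762 W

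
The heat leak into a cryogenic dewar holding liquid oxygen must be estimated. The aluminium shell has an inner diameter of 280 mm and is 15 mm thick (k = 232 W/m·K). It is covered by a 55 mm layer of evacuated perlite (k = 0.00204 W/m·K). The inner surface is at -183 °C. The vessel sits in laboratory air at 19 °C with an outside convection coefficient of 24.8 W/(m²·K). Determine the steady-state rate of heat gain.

Q ≈ 3.06 W

Radial (spherical) resistances in series:
R_aluminium shell = (1/0.14 − 1/0.155)/(4π×232) = 2.371×10^-4 K/W
R_evacuated perlite = (1/0.155 − 1/0.21)/(4π×0.00204) = 65.91 K/W
R_outer film = 1/(h·4πr_o²) = 1/(24.8×4π×0.21²) = 0.07276 K/W
R_total = 65.99 K/W
Q = ΔT/R_total = 202/65.99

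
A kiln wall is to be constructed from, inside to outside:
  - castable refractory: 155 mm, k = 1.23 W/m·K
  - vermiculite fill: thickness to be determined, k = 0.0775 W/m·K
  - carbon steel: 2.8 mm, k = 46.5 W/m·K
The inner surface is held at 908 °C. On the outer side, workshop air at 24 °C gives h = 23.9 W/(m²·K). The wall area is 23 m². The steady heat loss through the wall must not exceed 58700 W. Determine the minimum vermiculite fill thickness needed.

L ≈ 13.8 mm

Series thermal resistances:
R_castable refractory = L/(kA) = 0.155/(1.23×23) = 0.005479 K/W
R_carbon steel = L/(kA) = 0.0028/(46.5×23) = 2.618×10^-6 K/W
R_outer film = 1/(h_o·A) = 1/(23.9×23) = 0.001819 K/W
Sum of the known resistances R_other = 0.007301 K/W
Required total resistance R_tot = ΔT/Q_allow = 884/58700 = 0.01506 K/W
R_vermiculite fill = R_tot − R_other = 0.007759 K/W
L = R·k·A = 0.007759×0.0775×23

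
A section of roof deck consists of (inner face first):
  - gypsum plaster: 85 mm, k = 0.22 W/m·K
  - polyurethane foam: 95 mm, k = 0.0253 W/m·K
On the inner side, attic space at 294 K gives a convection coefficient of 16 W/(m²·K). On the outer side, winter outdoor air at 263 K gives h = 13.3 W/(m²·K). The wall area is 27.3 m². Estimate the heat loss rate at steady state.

Q ≈ 198 W

Thermal resistances in series:
R_inner film = 1/(h_i·A) = 1/(16×27.3) = 0.002289 K/W
R_gypsum plaster = L/(kA) = 0.085/(0.22×27.3) = 0.01415 K/W
R_polyurethane foam = L/(kA) = 0.095/(0.0253×27.3) = 0.1375 K/W
R_outer film = 1/(h_o·A) = 1/(13.3×27.3) = 0.002754 K/W
R_total = 0.1567 K/W
Q = ΔT / R_total = 31 / 0.1567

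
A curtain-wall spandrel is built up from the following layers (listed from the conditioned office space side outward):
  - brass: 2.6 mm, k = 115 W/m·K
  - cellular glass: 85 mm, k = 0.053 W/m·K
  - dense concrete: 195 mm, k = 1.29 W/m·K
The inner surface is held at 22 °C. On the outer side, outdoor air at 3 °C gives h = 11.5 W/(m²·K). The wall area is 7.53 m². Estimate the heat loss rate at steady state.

Treating each layer as a thermal resistance in series:
R_brass = L/(kA) = 0.0026/(115×7.53) = 3.002×10^-6 K/W
R_cellular glass = L/(kA) = 0.085/(0.053×7.53) = 0.213 K/W
R_dense concrete = L/(kA) = 0.195/(1.29×7.53) = 0.02007 K/W
R_outer film = 1/(h_o·A) = 1/(11.5×7.53) = 0.01155 K/W
R_total = 0.2446 K/W
Q = ΔT / R_total = 19 / 0.2446

Q ≈ 77.7 W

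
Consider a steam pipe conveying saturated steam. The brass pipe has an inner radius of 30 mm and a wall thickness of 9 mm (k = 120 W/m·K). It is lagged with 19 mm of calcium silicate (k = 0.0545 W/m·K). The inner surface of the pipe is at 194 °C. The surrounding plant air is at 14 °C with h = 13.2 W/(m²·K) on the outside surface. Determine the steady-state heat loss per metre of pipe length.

Cylindrical conduction, so R = ln(r₂/r₁)/(2πkL) per layer, in series:
R_brass pipe wall = ln(39/30)/(2π×120×1) = 3.48×10^-4 K/W
R_calcium silicate = ln(58/39)/(2π×0.0545×1) = 1.159 K/W
R_outer film = 1/(h_o·2πr_oL) = 1/(13.2×2π×0.058×1) = 0.2079 K/W
R_total = 1.367 K/W
Q = ΔT/R_total = 180/1.367

q′ ≈ 132 W/m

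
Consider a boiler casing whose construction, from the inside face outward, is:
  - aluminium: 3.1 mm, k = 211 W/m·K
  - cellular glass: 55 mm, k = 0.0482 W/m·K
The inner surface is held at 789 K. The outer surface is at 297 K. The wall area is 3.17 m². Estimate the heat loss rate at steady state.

Using the resistance-network approach (series):
R_aluminium = L/(kA) = 0.0031/(211×3.17) = 4.635×10^-6 K/W
R_cellular glass = L/(kA) = 0.055/(0.0482×3.17) = 0.36 K/W
R_total = 0.36 K/W
Q = ΔT / R_total = 492 / 0.36

Q ≈ 1370 W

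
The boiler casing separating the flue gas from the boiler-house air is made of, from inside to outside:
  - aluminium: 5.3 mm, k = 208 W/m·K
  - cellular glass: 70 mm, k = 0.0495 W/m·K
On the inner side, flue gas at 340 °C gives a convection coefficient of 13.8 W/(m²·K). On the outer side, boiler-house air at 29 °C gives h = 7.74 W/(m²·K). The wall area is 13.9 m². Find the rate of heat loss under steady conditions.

Q ≈ 2680 W

Model the wall as resistances in series:
R_inner film = 1/(h_i·A) = 1/(13.8×13.9) = 0.005213 K/W
R_aluminium = L/(kA) = 0.0053/(208×13.9) = 1.833×10^-6 K/W
R_cellular glass = L/(kA) = 0.07/(0.0495×13.9) = 0.1017 K/W
R_outer film = 1/(h_o·A) = 1/(7.74×13.9) = 0.009295 K/W
R_total = 0.1162 K/W
Q = ΔT / R_total = 311 / 0.1162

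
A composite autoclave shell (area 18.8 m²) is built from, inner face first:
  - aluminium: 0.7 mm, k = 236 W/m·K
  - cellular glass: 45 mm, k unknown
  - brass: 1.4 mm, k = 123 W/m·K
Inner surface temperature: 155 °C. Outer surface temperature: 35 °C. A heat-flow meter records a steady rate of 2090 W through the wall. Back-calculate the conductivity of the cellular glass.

Treating each layer as a thermal resistance in series:
R_aluminium = L/(kA) = 0.0007/(236×18.8) = 1.578×10^-7 K/W
R_brass = L/(kA) = 0.0014/(123×18.8) = 6.054×10^-7 K/W
Sum of known resistances R_other = 7.632×10^-7 K/W
Total R = ΔT/Q = 120/2090 = 0.05742 K/W
R_cellular glass = R_total − R_other = 0.05742 K/W
k = L/(R·A) = 0.045/(0.05742×18.8)

k ≈ 0.0417 W/(m·K)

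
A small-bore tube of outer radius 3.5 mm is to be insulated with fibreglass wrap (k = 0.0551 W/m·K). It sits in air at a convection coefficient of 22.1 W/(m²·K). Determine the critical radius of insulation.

For a cylinder r_cr = k/h = 0.0551/22.1
r_cr = 2.49 mm; since the bare radius (3.5 mm) is above r_cr, any added insulation will reduce heat loss.

r_cr ≈ 2.49 mm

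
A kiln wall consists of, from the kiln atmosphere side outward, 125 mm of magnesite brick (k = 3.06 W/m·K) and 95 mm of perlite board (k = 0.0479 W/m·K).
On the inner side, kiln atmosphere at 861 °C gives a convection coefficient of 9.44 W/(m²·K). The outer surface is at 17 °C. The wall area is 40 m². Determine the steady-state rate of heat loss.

Q ≈ 15800 W

Using the resistance-network approach (series):
R_inner film = 1/(h_i·A) = 1/(9.44×40) = 0.002648 K/W
R_magnesite brick = L/(kA) = 0.125/(3.06×40) = 0.001021 K/W
R_perlite board = L/(kA) = 0.095/(0.0479×40) = 0.04958 K/W
R_total = 0.05325 K/W
Q = ΔT / R_total = 844 / 0.05325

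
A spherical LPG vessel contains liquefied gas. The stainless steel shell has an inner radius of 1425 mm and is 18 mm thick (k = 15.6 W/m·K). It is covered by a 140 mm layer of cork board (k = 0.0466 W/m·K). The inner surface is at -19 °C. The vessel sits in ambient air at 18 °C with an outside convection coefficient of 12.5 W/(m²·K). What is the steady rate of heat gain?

Each spherical layer contributes R = (1/r_i − 1/r_o)/(4πk):
R_stainless steel shell = (1/1.425 − 1/1.443)/(4π×15.6) = 4.465×10^-5 K/W
R_cork board = (1/1.443 − 1/1.583)/(4π×0.0466) = 0.1047 K/W
R_outer film = 1/(h·4πr_o²) = 1/(12.5×4π×1.583²) = 0.00254 K/W
R_total = 0.1072 K/W
Q = ΔT/R_total = 37/0.1072

Q ≈ 345 W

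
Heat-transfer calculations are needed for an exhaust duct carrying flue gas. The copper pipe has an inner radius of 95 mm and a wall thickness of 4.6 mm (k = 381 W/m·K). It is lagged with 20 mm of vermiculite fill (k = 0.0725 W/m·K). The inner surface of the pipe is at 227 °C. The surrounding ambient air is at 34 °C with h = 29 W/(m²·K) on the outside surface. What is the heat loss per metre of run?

q′ ≈ 431 W/m

Per-layer cylindrical resistances, series-summed:
R_copper pipe wall = ln(99.6/95)/(2π×381×1) = 1.975×10^-5 K/W
R_vermiculite fill = ln(119.6/99.6)/(2π×0.0725×1) = 0.4017 K/W
R_outer film = 1/(h_o·2πr_oL) = 1/(29×2π×0.1196×1) = 0.04589 K/W
R_total = 0.4476 K/W
Q = ΔT/R_total = 193/0.4476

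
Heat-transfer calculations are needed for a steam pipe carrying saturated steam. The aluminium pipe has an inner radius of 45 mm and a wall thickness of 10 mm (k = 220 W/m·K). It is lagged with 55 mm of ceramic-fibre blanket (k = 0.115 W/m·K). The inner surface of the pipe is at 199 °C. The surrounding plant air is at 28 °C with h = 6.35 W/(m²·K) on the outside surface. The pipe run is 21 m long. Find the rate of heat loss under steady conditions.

Radial resistances (cylindrical: R_cond = ln(r_o/r_i)/(2πkL), R_conv = 1/(h·2πrL)):
R_aluminium pipe wall = ln(55/45)/(2π×220×21) = 6.913×10^-6 K/W
R_ceramic-fibre blanket = ln(110/55)/(2π×0.115×21) = 0.04568 K/W
R_outer film = 1/(h_o·2πr_oL) = 1/(6.35×2π×0.11×21) = 0.01085 K/W
R_total = 0.05654 K/W
Q = ΔT/R_total = 171/0.05654

Q ≈ 3020 W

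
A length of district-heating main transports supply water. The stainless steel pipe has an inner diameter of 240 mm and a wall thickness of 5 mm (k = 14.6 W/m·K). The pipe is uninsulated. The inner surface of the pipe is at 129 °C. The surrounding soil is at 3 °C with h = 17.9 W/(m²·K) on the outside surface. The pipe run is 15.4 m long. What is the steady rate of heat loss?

Q ≈ 27100 W

Treating each annulus and film as a series resistance:
R_stainless steel pipe wall = ln(125/120)/(2π×14.6×15.4) = 2.89×10^-5 K/W
R_outer film = 1/(h_o·2πr_oL) = 1/(17.9×2π×0.125×15.4) = 0.004619 K/W
R_total = 0.004648 K/W
Q = ΔT/R_total = 126/0.004648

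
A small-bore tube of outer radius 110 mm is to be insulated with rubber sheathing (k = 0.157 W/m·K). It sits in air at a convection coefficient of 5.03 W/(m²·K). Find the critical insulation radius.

For a cylinder r_cr = k/h = 0.157/5.03
r_cr = 31.2 mm; since the bare radius (110 mm) is above r_cr, any added insulation will reduce heat loss.

r_cr ≈ 31.2 mm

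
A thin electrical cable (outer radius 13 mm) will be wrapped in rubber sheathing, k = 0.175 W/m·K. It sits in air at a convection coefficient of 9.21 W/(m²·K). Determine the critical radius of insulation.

r_cr ≈ 19 mm

For a cylinder r_cr = k/h = 0.175/9.21
r_cr = 19 mm; since the bare radius (13 mm) is below r_cr, adding a thin layer of insulation will *increase* heat loss.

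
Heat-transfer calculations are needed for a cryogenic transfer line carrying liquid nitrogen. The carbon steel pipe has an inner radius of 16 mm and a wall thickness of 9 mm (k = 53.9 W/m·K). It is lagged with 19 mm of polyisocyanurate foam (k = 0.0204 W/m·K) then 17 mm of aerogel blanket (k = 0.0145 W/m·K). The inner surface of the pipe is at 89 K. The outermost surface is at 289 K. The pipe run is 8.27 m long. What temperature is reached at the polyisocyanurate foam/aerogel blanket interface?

Per-layer cylindrical resistances, series-summed:
R_carbon steel pipe wall = ln(25/16)/(2π×53.9×8.27) = 1.593×10^-4 K/W
R_polyisocyanurate foam = ln(44/25)/(2π×0.0204×8.27) = 0.5333 K/W
R_aerogel blanket = ln(61/44)/(2π×0.0145×8.27) = 0.4336 K/W
R_total = 0.967 K/W
Q = ΔT/R_total = 200/0.967
Q = 207 W
T_interface = T_inner + Q·ΣR(inner→interface) = 89 + 207×0.5335

T ≈ 199 K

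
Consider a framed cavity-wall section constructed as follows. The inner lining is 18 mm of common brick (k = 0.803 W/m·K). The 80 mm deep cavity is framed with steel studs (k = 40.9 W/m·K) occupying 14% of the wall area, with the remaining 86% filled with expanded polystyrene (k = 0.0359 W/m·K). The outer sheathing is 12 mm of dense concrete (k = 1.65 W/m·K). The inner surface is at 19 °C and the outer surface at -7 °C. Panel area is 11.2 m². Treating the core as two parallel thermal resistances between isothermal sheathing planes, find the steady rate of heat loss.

Sheathing layers in series; stud and cavity paths in parallel between them.
R_inner = 0.018/(0.803×11.2) = 0.002001 K/W
R_stud  = 0.08/(40.9×0.14×11.2) = 0.001247 K/W
R_cav   = 0.08/(0.0359×0.86×11.2) = 0.2314 K/W
1/R_core = 1/R_stud + 1/R_cav → R_core = 0.001241 K/W
R_outer = 0.012/(1.65×11.2) = 6.494×10^-4 K/W
R_total = 0.003892 K/W
Q = ΔT/R_total = 26/0.003892

Q ≈ 6680 W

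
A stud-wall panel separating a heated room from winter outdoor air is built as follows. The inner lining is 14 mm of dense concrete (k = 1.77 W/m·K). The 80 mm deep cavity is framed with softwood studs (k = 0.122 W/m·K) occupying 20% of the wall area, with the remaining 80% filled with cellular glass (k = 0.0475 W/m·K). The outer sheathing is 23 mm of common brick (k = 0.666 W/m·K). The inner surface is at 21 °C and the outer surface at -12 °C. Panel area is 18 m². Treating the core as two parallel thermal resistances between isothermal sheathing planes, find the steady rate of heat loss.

Q ≈ 448 W

Sheathing layers in series; stud and cavity paths in parallel between them.
R_inner = 0.014/(1.77×18) = 4.394×10^-4 K/W
R_stud  = 0.08/(0.122×0.2×18) = 0.1821 K/W
R_cav   = 0.08/(0.0475×0.8×18) = 0.117 K/W
1/R_core = 1/R_stud + 1/R_cav → R_core = 0.07123 K/W
R_outer = 0.023/(0.666×18) = 0.001919 K/W
R_total = 0.07358 K/W
Q = ΔT/R_total = 33/0.07358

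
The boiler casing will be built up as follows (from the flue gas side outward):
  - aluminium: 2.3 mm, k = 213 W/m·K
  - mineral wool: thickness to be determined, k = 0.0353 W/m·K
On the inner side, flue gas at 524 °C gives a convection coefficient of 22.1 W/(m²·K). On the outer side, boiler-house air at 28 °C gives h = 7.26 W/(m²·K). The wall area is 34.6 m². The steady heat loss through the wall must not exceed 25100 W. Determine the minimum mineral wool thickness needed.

Model the wall as resistances in series:
R_inner film = 1/(h_i·A) = 1/(22.1×34.6) = 0.001308 K/W
R_aluminium = L/(kA) = 0.0023/(213×34.6) = 3.121×10^-7 K/W
R_outer film = 1/(h_o·A) = 1/(7.26×34.6) = 0.003981 K/W
Sum of the known resistances R_other = 0.005289 K/W
Required total resistance R_tot = ΔT/Q_allow = 496/25100 = 0.01976 K/W
R_mineral wool = R_tot − R_other = 0.01447 K/W
L = R·k·A = 0.01447×0.0353×34.6

L ≈ 17.7 mm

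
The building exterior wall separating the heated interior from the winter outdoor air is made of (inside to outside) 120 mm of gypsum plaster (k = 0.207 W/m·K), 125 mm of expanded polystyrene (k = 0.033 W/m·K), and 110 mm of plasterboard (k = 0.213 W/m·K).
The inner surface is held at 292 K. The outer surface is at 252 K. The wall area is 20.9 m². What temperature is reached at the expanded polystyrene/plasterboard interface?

T ≈ 256 K

Model the wall as resistances in series:
R_gypsum plaster = L/(kA) = 0.12/(0.207×20.9) = 0.02774 K/W
R_expanded polystyrene = L/(kA) = 0.125/(0.033×20.9) = 0.1812 K/W
R_plasterboard = L/(kA) = 0.11/(0.213×20.9) = 0.02471 K/W
R_total = 0.2337 K/W;  Q = ΔT/R_total = 40/0.2337 = 171.2 W
T_interface = T_inner − Q·ΣR(inner→interface) = 292 − 171×0.209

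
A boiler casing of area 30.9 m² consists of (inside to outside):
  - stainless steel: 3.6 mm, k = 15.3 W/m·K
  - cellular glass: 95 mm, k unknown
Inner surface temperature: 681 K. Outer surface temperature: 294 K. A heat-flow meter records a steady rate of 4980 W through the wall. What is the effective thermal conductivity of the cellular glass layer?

Series thermal resistances:
R_stainless steel = L/(kA) = 0.0036/(15.3×30.9) = 7.615×10^-6 K/W
Sum of known resistances R_other = 7.615×10^-6 K/W
Total R = ΔT/Q = 387/4980 = 0.07771 K/W
R_cellular glass = R_total − R_other = 0.0777 K/W
k = L/(R·A) = 0.095/(0.0777×30.9)

k ≈ 0.0396 W/(m·K)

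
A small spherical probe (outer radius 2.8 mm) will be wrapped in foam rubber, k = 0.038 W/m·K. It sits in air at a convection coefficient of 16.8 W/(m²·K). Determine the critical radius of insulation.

For a sphere r_cr = 2k/h = 2×0.038/16.8
r_cr = 4.52 mm; since the bare radius (2.8 mm) is below r_cr, adding a thin layer of insulation will *increase* heat loss.

r_cr ≈ 4.52 mm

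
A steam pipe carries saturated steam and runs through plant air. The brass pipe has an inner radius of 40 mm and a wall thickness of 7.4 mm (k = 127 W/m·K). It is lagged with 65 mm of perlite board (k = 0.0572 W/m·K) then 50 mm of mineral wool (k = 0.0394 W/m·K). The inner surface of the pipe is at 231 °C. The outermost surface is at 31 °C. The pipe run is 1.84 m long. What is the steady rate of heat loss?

Treating each annulus and film as a series resistance:
R_brass pipe wall = ln(47.4/40)/(2π×127×1.84) = 1.156×10^-4 K/W
R_perlite board = ln(112.4/47.4)/(2π×0.0572×1.84) = 1.306 K/W
R_mineral wool = ln(162.4/112.4)/(2π×0.0394×1.84) = 0.8079 K/W
R_total = 2.114 K/W
Q = ΔT/R_total = 200/2.114

Q ≈ 94.6 W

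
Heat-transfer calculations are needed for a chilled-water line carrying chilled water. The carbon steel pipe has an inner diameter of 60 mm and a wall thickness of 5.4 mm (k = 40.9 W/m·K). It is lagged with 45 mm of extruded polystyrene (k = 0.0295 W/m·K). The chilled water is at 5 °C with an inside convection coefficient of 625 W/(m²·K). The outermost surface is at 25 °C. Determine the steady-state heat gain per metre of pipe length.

q′ ≈ 4.51 W/m

Per-layer cylindrical resistances, series-summed:
R_inner film = 1/(h_i·2πr₁L) = 1/(625×2π×0.03×1) = 0.008488 K/W
R_carbon steel pipe wall = ln(35.4/30)/(2π×40.9×1) = 6.441×10^-4 K/W
R_extruded polystyrene = ln(80.4/35.4)/(2π×0.0295×1) = 4.426 K/W
R_total = 4.435 K/W
Q = ΔT/R_total = 20/4.435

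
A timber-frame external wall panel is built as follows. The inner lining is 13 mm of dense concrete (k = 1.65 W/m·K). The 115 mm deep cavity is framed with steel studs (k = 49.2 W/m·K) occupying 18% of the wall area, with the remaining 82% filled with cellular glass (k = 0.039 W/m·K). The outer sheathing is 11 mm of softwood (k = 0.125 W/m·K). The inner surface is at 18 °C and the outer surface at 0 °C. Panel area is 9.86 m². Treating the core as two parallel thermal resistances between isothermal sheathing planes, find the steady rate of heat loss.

Sheathing layers in series; stud and cavity paths in parallel between them.
R_inner = 0.013/(1.65×9.86) = 7.991×10^-4 K/W
R_stud  = 0.115/(49.2×0.18×9.86) = 0.001317 K/W
R_cav   = 0.115/(0.039×0.82×9.86) = 0.3647 K/W
1/R_core = 1/R_stud + 1/R_cav → R_core = 0.001312 K/W
R_outer = 0.011/(0.125×9.86) = 0.008925 K/W
R_total = 0.01104 K/W
Q = ΔT/R_total = 18/0.01104

Q ≈ 1630 W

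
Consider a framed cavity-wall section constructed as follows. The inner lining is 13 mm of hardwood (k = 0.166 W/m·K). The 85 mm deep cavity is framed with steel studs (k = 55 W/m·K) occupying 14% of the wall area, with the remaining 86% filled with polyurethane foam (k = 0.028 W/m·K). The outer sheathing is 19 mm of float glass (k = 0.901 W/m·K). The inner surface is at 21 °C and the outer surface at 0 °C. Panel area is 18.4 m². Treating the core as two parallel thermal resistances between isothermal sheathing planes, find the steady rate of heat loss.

Sheathing layers in series; stud and cavity paths in parallel between them.
R_inner = 0.013/(0.166×18.4) = 0.004256 K/W
R_stud  = 0.085/(55×0.14×18.4) = 5.999×10^-4 K/W
R_cav   = 0.085/(0.028×0.86×18.4) = 0.1918 K/W
1/R_core = 1/R_stud + 1/R_cav → R_core = 5.981×10^-4 K/W
R_outer = 0.019/(0.901×18.4) = 0.001146 K/W
R_total = 0.006 K/W
Q = ΔT/R_total = 21/0.006

Q ≈ 3500 W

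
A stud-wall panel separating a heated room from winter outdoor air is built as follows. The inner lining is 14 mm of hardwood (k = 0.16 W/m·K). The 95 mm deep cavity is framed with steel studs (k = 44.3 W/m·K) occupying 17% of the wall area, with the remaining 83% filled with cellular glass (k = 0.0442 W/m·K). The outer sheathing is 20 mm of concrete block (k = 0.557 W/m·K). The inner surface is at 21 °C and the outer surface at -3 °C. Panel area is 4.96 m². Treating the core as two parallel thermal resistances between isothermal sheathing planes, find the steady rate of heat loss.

Q ≈ 876 W

Sheathing layers in series; stud and cavity paths in parallel between them.
R_inner = 0.014/(0.16×4.96) = 0.01764 K/W
R_stud  = 0.095/(44.3×0.17×4.96) = 0.002543 K/W
R_cav   = 0.095/(0.0442×0.83×4.96) = 0.5221 K/W
1/R_core = 1/R_stud + 1/R_cav → R_core = 0.002531 K/W
R_outer = 0.02/(0.557×4.96) = 0.007239 K/W
R_total = 0.02741 K/W
Q = ΔT/R_total = 24/0.02741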